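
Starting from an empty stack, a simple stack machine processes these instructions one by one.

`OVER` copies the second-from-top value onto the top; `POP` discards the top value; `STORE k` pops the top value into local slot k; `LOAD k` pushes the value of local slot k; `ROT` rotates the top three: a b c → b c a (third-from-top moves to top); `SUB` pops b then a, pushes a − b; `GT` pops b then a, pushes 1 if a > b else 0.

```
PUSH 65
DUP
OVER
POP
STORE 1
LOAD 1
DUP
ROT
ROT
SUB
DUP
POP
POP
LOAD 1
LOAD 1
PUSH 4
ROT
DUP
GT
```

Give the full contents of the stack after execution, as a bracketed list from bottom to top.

[65, 65, 4, 0]

PUSH 65 : [65]
DUP     : [65, 65]
OVER    : [65, 65, 65]
POP     : [65, 65]
STORE 1 : [65]
LOAD 1  : [65, 65]
DUP     : [65, 65, 65]
ROT     : [65, 65, 65]
ROT     : [65, 65, 65]
SUB     : [65, 0]
DUP     : [65, 0, 0]
POP     : [65, 0]
POP     : [65]
LOAD 1  : [65, 65]
LOAD 1  : [65, 65, 65]
PUSH 4  : [65, 65, 65, 4]
ROT     : [65, 65, 4, 65]
DUP     : [65, 65, 4, 65, 65]
GT      : [65, 65, 4, 0]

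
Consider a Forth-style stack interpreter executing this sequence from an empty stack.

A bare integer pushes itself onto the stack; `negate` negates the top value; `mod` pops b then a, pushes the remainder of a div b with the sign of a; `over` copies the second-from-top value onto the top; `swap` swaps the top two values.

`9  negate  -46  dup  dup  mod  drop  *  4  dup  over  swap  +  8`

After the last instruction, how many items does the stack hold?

4

9      → [9]
negate → [-9]
-46    → [-9, -46]
dup    → [-9, -46, -46]
dup    → [-9, -46, -46, -46]
mod    → [-9, -46, 0]
drop   → [-9, -46]
*      → [414]
4      → [414, 4]
dup    → [414, 4, 4]
over   → [414, 4, 4, 4]
swap   → [414, 4, 4, 4]
+      → [414, 4, 8]
8      → [414, 4, 8, 8]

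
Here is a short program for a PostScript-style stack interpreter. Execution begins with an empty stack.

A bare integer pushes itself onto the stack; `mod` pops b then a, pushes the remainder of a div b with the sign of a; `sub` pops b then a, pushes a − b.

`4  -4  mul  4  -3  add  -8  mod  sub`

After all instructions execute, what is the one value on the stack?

4    4
-4   4 -4
mul  -16
4    -16 4
-3   -16 4 -3
add  -16 1
-8   -16 1 -8
mod  -16 1
sub  -17

-17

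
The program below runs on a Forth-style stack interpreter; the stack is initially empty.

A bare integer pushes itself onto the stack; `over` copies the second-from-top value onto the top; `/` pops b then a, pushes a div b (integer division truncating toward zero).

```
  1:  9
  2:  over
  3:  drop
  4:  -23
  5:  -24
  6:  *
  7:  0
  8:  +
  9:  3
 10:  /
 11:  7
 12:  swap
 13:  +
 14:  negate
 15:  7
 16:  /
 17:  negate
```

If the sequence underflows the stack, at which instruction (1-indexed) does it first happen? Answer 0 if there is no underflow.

2

9 -> [9]
over  — needs 2 operands, stack has 1 → underflow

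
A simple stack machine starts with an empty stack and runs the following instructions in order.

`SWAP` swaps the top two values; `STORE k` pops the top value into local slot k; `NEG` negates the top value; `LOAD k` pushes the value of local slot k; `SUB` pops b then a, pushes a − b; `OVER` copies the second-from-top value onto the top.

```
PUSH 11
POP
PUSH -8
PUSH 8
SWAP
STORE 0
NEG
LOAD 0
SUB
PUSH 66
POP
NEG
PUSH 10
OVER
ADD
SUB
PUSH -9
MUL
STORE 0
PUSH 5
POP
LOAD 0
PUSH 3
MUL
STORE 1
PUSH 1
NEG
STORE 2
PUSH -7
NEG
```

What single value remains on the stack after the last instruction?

7

PUSH 11 : [11]
POP     : []
PUSH -8 : [-8]
PUSH 8  : [-8, 8]
SWAP    : [8, -8]
STORE 0 : [8]
NEG     : [-8]
LOAD 0  : [-8, -8]
SUB     : [0]
PUSH 66 : [0, 66]
POP     : [0]
NEG     : [0]
PUSH 10 : [0, 10]
OVER    : [0, 10, 0]
ADD     : [0, 10]
SUB     : [-10]
PUSH -9 : [-10, -9]
MUL     : [90]
STORE 0 : []
PUSH 5  : [5]
POP     : []
LOAD 0  : [90]
PUSH 3  : [90, 3]
MUL     : [270]
STORE 1 : []
PUSH 1  : [1]
NEG     : [-1]
STORE 2 : []
PUSH -7 : [-7]
NEG     : [7]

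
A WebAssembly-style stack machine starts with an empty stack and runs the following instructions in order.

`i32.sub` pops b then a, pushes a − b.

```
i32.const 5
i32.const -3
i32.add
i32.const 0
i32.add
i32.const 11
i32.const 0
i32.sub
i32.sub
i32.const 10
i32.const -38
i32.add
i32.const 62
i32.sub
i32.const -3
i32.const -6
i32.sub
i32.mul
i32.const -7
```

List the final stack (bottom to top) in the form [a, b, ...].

[-9, -270, -7]

i32.const 5    5
i32.const -3   5 -3
i32.add        2
i32.const 0    2 0
i32.add        2
i32.const 11   2 11
i32.const 0    2 11 0
i32.sub        2 11
i32.sub        -9
i32.const 10   -9 10
i32.const -38  -9 10 -38
i32.add        -9 -28
i32.const 62   -9 -28 62
i32.sub        -9 -90
i32.const -3   -9 -90 -3
i32.const -6   -9 -90 -3 -6
i32.sub        -9 -90 3
i32.mul        -9 -270
i32.const -7   -9 -270 -7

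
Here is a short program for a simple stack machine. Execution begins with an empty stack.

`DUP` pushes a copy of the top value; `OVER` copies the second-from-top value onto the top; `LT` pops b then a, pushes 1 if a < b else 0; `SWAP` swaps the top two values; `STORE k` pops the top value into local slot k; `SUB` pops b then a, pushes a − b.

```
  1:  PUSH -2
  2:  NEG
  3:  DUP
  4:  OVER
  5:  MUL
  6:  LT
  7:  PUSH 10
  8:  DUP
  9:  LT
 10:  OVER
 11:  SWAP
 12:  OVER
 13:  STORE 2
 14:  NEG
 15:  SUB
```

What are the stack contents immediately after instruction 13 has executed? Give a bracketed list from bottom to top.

PUSH -2  -2
NEG      2
DUP      2 2
OVER     2 2 2
MUL      2 4
LT       1
PUSH 10  1 10
DUP      1 10 10
LT       1 0
OVER     1 0 1
SWAP     1 1 0
OVER     1 1 0 1
STORE 2  1 1 0

[1, 1, 0]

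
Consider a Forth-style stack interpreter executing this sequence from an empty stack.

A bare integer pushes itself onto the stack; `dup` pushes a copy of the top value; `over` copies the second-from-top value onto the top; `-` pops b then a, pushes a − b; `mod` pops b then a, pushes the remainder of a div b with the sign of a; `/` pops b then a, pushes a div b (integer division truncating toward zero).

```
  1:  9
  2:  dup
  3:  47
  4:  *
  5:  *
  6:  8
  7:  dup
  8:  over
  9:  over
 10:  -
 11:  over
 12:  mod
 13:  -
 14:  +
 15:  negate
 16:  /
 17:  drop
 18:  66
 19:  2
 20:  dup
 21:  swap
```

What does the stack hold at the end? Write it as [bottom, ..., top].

9      → [9]
dup    → [9, 9]
47     → [9, 9, 47]
*      → [9, 423]
*      → [3807]
8      → [3807, 8]
dup    → [3807, 8, 8]
over   → [3807, 8, 8, 8]
over   → [3807, 8, 8, 8, 8]
-      → [3807, 8, 8, 0]
over   → [3807, 8, 8, 0, 8]
mod    → [3807, 8, 8, 0]
-      → [3807, 8, 8]
+      → [3807, 16]
negate → [3807, -16]
/      → [-237]
drop   → []
66     → [66]
2      → [66, 2]
dup    → [66, 2, 2]
swap   → [66, 2, 2]

[66, 2, 2]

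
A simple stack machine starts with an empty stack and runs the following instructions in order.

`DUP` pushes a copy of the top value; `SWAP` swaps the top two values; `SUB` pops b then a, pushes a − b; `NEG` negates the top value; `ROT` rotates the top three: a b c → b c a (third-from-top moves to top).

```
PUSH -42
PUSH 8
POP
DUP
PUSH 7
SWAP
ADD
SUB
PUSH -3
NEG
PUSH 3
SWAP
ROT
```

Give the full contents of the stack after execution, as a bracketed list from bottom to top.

PUSH -42 : -42
PUSH 8   : -42 8
POP      : -42
DUP      : -42 -42
PUSH 7   : -42 -42 7
SWAP     : -42 7 -42
ADD      : -42 -35
SUB      : -7
PUSH -3  : -7 -3
NEG      : -7 3
PUSH 3   : -7 3 3
SWAP     : -7 3 3
ROT      : 3 3 -7

[3, 3, -7]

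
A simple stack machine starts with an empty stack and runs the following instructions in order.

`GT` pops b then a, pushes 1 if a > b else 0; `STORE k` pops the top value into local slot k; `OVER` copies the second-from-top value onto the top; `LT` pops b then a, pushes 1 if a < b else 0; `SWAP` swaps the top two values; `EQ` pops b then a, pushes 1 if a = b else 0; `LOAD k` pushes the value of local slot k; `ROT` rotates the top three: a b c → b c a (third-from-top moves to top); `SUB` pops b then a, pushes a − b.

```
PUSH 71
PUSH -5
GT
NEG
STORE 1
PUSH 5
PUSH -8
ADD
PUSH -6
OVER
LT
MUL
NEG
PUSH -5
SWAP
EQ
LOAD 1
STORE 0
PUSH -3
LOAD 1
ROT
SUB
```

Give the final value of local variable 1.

PUSH 71 : 71
PUSH -5 : 71 -5
GT      : 1
NEG     : -1
STORE 1 : (empty)
PUSH 5  : 5
PUSH -8 : 5 -8
ADD     : -3
PUSH -6 : -3 -6
OVER    : -3 -6 -3
LT      : -3 1
MUL     : -3
NEG     : 3
PUSH -5 : 3 -5
SWAP    : -5 3
EQ      : 0
LOAD 1  : 0 -1
STORE 0 : 0
PUSH -3 : 0 -3
LOAD 1  : 0 -3 -1
ROT     : -3 -1 0
SUB     : -3 -1

-1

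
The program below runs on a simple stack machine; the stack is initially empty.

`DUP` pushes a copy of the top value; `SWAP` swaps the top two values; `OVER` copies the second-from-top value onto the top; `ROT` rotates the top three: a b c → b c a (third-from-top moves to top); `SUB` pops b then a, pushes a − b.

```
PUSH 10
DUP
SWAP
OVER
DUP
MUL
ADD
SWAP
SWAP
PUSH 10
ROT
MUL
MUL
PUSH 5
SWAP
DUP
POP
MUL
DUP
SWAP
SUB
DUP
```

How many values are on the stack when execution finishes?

2

PUSH 10  10
DUP      10 10
SWAP     10 10
OVER     10 10 10
DUP      10 10 10 10
MUL      10 10 100
ADD      10 110
SWAP     110 10
SWAP     10 110
PUSH 10  10 110 10
ROT      110 10 10
MUL      110 100
MUL      11000
PUSH 5   11000 5
SWAP     5 11000
DUP      5 11000 11000
POP      5 11000
MUL      55000
DUP      55000 55000
SWAP     55000 55000
SUB      0
DUP      0 0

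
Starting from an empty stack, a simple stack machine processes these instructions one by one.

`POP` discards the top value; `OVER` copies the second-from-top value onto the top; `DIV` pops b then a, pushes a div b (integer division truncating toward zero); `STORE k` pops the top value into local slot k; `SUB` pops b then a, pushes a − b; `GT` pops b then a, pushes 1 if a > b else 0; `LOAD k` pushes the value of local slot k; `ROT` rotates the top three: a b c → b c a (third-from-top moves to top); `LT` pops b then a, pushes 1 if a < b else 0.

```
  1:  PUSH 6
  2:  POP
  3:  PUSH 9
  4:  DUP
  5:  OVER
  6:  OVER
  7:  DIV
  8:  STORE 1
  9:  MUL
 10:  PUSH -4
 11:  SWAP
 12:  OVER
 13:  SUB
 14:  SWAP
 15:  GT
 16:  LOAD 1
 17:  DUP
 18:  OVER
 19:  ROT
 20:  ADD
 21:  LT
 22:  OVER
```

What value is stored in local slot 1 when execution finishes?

PUSH 6   6
POP      (empty)
PUSH 9   9
DUP      9 9
OVER     9 9 9
OVER     9 9 9 9
DIV      9 9 1
STORE 1  9 9
MUL      81
PUSH -4  81 -4
SWAP     -4 81
OVER     -4 81 -4
SUB      -4 85
SWAP     85 -4
GT       1
LOAD 1   1 1
DUP      1 1 1
OVER     1 1 1 1
ROT      1 1 1 1
ADD      1 1 2
LT       1 1
OVER     1 1 1

1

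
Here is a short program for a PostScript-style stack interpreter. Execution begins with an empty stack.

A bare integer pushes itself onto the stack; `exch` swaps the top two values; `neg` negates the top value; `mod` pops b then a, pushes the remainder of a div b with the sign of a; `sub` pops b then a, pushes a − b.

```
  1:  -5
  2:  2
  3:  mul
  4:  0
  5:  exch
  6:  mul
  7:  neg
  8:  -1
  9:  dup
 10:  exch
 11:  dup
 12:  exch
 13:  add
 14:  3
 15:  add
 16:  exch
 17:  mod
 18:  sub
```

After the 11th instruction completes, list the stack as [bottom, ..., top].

[0, -1, -1, -1]

-5   → [-5]
2    → [-5, 2]
mul  → [-10]
0    → [-10, 0]
exch → [0, -10]
mul  → [0]
neg  → [0]
-1   → [0, -1]
dup  → [0, -1, -1]
exch → [0, -1, -1]
dup  → [0, -1, -1, -1]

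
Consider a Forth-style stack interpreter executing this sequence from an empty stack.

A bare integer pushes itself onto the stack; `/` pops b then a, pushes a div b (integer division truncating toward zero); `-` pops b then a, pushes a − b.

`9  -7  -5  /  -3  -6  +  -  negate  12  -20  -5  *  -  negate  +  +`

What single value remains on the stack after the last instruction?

9      → [9]
-7     → [9, -7]
-5     → [9, -7, -5]
/      → [9, 1]
-3     → [9, 1, -3]
-6     → [9, 1, -3, -6]
+      → [9, 1, -9]
-      → [9, 10]
negate → [9, -10]
12     → [9, -10, 12]
-20    → [9, -10, 12, -20]
-5     → [9, -10, 12, -20, -5]
*      → [9, -10, 12, 100]
-      → [9, -10, -88]
negate → [9, -10, 88]
+      → [9, 78]
+      → [87]

87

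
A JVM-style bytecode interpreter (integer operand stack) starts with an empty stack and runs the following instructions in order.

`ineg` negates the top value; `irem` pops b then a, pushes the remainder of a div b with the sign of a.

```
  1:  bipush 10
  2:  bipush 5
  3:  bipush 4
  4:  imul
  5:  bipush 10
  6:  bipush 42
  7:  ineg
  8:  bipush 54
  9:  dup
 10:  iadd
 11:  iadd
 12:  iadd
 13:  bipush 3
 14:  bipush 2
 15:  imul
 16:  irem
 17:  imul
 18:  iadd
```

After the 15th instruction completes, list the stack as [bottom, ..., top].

[10, 20, 76, 6]

bipush 10 -> [10]
bipush 5  -> [10, 5]
bipush 4  -> [10, 5, 4]
imul      -> [10, 20]
bipush 10 -> [10, 20, 10]
bipush 42 -> [10, 20, 10, 42]
ineg      -> [10, 20, 10, -42]
bipush 54 -> [10, 20, 10, -42, 54]
dup       -> [10, 20, 10, -42, 54, 54]
iadd      -> [10, 20, 10, -42, 108]
iadd      -> [10, 20, 10, 66]
iadd      -> [10, 20, 76]
bipush 3  -> [10, 20, 76, 3]
bipush 2  -> [10, 20, 76, 3, 2]
imul      -> [10, 20, 76, 6]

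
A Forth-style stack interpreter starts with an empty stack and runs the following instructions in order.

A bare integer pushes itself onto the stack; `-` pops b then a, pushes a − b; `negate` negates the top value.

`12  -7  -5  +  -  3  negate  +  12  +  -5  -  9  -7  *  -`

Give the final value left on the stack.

101

12     : [12]
-7     : [12, -7]
-5     : [12, -7, -5]
+      : [12, -12]
-      : [24]
3      : [24, 3]
negate : [24, -3]
+      : [21]
12     : [21, 12]
+      : [33]
-5     : [33, -5]
-      : [38]
9      : [38, 9]
-7     : [38, 9, -7]
*      : [38, -63]
-      : [101]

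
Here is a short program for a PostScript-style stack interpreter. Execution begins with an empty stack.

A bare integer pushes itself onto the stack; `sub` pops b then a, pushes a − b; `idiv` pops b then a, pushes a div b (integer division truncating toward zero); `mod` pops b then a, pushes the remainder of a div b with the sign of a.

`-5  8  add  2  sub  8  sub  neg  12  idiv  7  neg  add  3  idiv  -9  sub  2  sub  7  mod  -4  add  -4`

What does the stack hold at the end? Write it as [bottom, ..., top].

-5   → [-5]
8    → [-5, 8]
add  → [3]
2    → [3, 2]
sub  → [1]
8    → [1, 8]
sub  → [-7]
neg  → [7]
12   → [7, 12]
idiv → [0]
7    → [0, 7]
neg  → [0, -7]
add  → [-7]
3    → [-7, 3]
idiv → [-2]
-9   → [-2, -9]
sub  → [7]
2    → [7, 2]
sub  → [5]
7    → [5, 7]
mod  → [5]
-4   → [5, -4]
add  → [1]
-4   → [1, -4]

[1, -4]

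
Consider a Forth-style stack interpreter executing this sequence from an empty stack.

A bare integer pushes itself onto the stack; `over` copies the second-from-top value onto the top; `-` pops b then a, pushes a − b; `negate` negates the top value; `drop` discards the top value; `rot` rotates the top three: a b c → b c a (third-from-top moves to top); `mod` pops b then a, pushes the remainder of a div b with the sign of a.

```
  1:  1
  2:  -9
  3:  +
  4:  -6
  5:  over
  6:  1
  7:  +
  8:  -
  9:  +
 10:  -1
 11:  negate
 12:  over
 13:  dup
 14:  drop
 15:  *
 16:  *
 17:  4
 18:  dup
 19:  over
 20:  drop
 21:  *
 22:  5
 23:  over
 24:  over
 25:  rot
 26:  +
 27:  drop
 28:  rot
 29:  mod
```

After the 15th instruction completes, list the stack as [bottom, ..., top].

[-7, -7]

1      : [1]
-9     : [1, -9]
+      : [-8]
-6     : [-8, -6]
over   : [-8, -6, -8]
1      : [-8, -6, -8, 1]
+      : [-8, -6, -7]
-      : [-8, 1]
+      : [-7]
-1     : [-7, -1]
negate : [-7, 1]
over   : [-7, 1, -7]
dup    : [-7, 1, -7, -7]
drop   : [-7, 1, -7]
*      : [-7, -7]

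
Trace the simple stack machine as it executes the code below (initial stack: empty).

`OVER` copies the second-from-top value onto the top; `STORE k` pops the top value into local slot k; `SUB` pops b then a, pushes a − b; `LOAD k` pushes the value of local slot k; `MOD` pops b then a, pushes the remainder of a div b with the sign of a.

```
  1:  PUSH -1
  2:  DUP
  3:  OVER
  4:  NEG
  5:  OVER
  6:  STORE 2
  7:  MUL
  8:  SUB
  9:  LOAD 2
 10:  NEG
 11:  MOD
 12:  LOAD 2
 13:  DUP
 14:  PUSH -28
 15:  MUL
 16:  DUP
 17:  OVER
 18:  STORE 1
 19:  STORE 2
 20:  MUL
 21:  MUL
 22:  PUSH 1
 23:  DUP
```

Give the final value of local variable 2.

28

PUSH -1   [-1]
DUP       [-1, -1]
OVER      [-1, -1, -1]
NEG       [-1, -1, 1]
OVER      [-1, -1, 1, -1]
STORE 2   [-1, -1, 1]
MUL       [-1, -1]
SUB       [0]
LOAD 2    [0, -1]
NEG       [0, 1]
MOD       [0]
LOAD 2    [0, -1]
DUP       [0, -1, -1]
PUSH -28  [0, -1, -1, -28]
MUL       [0, -1, 28]
DUP       [0, -1, 28, 28]
OVER      [0, -1, 28, 28, 28]
STORE 1   [0, -1, 28, 28]
STORE 2   [0, -1, 28]
MUL       [0, -28]
MUL       [0]
PUSH 1    [0, 1]
DUP       [0, 1, 1]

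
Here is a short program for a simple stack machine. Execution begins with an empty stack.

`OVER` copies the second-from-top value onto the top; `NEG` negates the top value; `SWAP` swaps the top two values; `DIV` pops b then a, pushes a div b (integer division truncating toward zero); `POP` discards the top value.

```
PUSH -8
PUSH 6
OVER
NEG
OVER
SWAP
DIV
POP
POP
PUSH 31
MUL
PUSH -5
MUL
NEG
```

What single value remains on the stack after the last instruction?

-1240

PUSH -8 : [-8]
PUSH 6  : [-8, 6]
OVER    : [-8, 6, -8]
NEG     : [-8, 6, 8]
OVER    : [-8, 6, 8, 6]
SWAP    : [-8, 6, 6, 8]
DIV     : [-8, 6, 0]
POP     : [-8, 6]
POP     : [-8]
PUSH 31 : [-8, 31]
MUL     : [-248]
PUSH -5 : [-248, -5]
MUL     : [1240]
NEG     : [-1240]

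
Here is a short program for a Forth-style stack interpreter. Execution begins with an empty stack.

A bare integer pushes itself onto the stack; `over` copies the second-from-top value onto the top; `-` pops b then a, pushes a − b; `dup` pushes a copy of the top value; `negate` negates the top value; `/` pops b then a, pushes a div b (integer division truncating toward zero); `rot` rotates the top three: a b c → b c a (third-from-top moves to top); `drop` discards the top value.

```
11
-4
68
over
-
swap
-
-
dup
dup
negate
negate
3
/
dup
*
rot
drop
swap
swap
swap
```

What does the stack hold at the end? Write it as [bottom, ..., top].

11     : 11
-4     : 11 -4
68     : 11 -4 68
over   : 11 -4 68 -4
-      : 11 -4 72
swap   : 11 72 -4
-      : 11 76
-      : -65
dup    : -65 -65
dup    : -65 -65 -65
negate : -65 -65 65
negate : -65 -65 -65
3      : -65 -65 -65 3
/      : -65 -65 -21
dup    : -65 -65 -21 -21
*      : -65 -65 441
rot    : -65 441 -65
drop   : -65 441
swap   : 441 -65
swap   : -65 441
swap   : 441 -65

[441, -65]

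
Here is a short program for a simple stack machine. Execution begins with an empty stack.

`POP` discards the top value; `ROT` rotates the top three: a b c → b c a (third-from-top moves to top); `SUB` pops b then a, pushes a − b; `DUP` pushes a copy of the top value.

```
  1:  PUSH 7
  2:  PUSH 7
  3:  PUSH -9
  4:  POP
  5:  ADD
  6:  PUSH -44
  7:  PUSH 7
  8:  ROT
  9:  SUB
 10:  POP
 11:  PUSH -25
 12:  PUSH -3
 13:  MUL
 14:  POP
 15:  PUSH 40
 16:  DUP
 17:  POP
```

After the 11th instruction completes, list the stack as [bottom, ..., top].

[-44, -25]

PUSH 7    [7]
PUSH 7    [7, 7]
PUSH -9   [7, 7, -9]
POP       [7, 7]
ADD       [14]
PUSH -44  [14, -44]
PUSH 7    [14, -44, 7]
ROT       [-44, 7, 14]
SUB       [-44, -7]
POP       [-44]
PUSH -25  [-44, -25]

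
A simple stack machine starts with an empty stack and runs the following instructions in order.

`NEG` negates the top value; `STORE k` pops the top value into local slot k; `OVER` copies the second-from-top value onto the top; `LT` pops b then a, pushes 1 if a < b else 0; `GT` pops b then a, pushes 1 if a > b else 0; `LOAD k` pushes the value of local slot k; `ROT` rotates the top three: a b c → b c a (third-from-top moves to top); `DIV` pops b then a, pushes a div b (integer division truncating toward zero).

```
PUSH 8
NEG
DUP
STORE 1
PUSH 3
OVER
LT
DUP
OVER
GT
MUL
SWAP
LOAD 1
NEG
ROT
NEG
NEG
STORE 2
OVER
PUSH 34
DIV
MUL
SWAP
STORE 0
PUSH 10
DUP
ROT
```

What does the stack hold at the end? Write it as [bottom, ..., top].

[10, 10, 0]

PUSH 8  : 8
NEG     : -8
DUP     : -8 -8
STORE 1 : -8
PUSH 3  : -8 3
OVER    : -8 3 -8
LT      : -8 0
DUP     : -8 0 0
OVER    : -8 0 0 0
GT      : -8 0 0
MUL     : -8 0
SWAP    : 0 -8
LOAD 1  : 0 -8 -8
NEG     : 0 -8 8
ROT     : -8 8 0
NEG     : -8 8 0
NEG     : -8 8 0
STORE 2 : -8 8
OVER    : -8 8 -8
PUSH 34 : -8 8 -8 34
DIV     : -8 8 0
MUL     : -8 0
SWAP    : 0 -8
STORE 0 : 0
PUSH 10 : 0 10
DUP     : 0 10 10
ROT     : 10 10 0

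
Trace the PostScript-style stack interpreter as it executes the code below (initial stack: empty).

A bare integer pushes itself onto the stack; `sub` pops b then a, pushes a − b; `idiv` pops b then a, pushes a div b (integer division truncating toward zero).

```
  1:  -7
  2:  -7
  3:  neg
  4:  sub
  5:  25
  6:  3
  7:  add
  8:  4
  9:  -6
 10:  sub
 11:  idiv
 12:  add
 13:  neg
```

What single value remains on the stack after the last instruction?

12

-7    [-7]
-7    [-7, -7]
neg   [-7, 7]
sub   [-14]
25    [-14, 25]
3     [-14, 25, 3]
add   [-14, 28]
4     [-14, 28, 4]
-6    [-14, 28, 4, -6]
sub   [-14, 28, 10]
idiv  [-14, 2]
add   [-12]
neg   [12]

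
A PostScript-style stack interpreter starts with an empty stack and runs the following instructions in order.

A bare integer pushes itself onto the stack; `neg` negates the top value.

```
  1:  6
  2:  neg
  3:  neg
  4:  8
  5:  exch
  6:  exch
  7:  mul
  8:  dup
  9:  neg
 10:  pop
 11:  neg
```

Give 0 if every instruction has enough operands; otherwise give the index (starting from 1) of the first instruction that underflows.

0

6     6
neg   -6
neg   6
8     6 8
exch  8 6
exch  6 8
mul   48
dup   48 48
neg   48 -48
pop   48
neg   -48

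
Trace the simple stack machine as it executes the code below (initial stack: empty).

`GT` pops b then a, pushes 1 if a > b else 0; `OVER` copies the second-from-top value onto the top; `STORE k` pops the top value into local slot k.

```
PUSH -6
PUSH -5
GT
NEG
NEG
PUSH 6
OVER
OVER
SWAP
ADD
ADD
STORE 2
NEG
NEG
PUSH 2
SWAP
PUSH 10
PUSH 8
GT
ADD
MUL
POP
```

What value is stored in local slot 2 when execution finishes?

PUSH -6 -> -6
PUSH -5 -> -6 -5
GT      -> 0
NEG     -> 0
NEG     -> 0
PUSH 6  -> 0 6
OVER    -> 0 6 0
OVER    -> 0 6 0 6
SWAP    -> 0 6 6 0
ADD     -> 0 6 6
ADD     -> 0 12
STORE 2 -> 0
NEG     -> 0
NEG     -> 0
PUSH 2  -> 0 2
SWAP    -> 2 0
PUSH 10 -> 2 0 10
PUSH 8  -> 2 0 10 8
GT      -> 2 0 1
ADD     -> 2 1
MUL     -> 2
POP     -> (empty)

12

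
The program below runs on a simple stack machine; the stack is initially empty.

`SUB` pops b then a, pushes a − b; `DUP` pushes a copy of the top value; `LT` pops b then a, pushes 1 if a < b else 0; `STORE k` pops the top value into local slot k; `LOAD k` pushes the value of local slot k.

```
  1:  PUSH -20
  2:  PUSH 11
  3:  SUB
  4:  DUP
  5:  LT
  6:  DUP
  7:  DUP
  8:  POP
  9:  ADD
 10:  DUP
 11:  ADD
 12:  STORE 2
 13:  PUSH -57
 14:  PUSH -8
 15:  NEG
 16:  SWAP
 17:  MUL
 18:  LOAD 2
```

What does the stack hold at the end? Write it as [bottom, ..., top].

PUSH -20  -20
PUSH 11   -20 11
SUB       -31
DUP       -31 -31
LT        0
DUP       0 0
DUP       0 0 0
POP       0 0
ADD       0
DUP       0 0
ADD       0
STORE 2   (empty)
PUSH -57  -57
PUSH -8   -57 -8
NEG       -57 8
SWAP      8 -57
MUL       -456
LOAD 2    -456 0

[-456, 0]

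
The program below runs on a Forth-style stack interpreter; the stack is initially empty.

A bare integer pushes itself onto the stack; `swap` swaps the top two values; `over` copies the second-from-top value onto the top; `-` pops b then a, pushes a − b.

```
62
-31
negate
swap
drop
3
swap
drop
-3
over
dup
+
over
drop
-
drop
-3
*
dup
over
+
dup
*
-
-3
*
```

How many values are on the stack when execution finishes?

62     -> [62]
-31    -> [62, -31]
negate -> [62, 31]
swap   -> [31, 62]
drop   -> [31]
3      -> [31, 3]
swap   -> [3, 31]
drop   -> [3]
-3     -> [3, -3]
over   -> [3, -3, 3]
dup    -> [3, -3, 3, 3]
+      -> [3, -3, 6]
over   -> [3, -3, 6, -3]
drop   -> [3, -3, 6]
-      -> [3, -9]
drop   -> [3]
-3     -> [3, -3]
*      -> [-9]
dup    -> [-9, -9]
over   -> [-9, -9, -9]
+      -> [-9, -18]
dup    -> [-9, -18, -18]
*      -> [-9, 324]
-      -> [-333]
-3     -> [-333, -3]
*      -> [999]

1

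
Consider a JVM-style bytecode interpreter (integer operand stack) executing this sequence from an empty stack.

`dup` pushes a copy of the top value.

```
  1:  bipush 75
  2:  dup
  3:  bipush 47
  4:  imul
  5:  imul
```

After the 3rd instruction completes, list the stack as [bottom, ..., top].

[75, 75, 47]

bipush 75  75
dup        75 75
bipush 47  75 75 47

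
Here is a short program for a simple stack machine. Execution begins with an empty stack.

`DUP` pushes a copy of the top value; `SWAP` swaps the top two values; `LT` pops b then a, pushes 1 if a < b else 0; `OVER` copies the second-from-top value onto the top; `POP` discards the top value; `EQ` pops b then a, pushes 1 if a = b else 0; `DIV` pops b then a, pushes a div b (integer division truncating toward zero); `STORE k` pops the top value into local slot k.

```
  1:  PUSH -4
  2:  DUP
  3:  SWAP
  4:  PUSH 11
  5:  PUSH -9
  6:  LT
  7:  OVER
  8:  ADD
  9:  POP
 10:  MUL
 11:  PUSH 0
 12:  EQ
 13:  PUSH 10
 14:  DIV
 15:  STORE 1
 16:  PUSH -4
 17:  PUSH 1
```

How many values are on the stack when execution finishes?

2

PUSH -4 → -4
DUP     → -4 -4
SWAP    → -4 -4
PUSH 11 → -4 -4 11
PUSH -9 → -4 -4 11 -9
LT      → -4 -4 0
OVER    → -4 -4 0 -4
ADD     → -4 -4 -4
POP     → -4 -4
MUL     → 16
PUSH 0  → 16 0
EQ      → 0
PUSH 10 → 0 10
DIV     → 0
STORE 1 → (empty)
PUSH -4 → -4
PUSH 1  → -4 1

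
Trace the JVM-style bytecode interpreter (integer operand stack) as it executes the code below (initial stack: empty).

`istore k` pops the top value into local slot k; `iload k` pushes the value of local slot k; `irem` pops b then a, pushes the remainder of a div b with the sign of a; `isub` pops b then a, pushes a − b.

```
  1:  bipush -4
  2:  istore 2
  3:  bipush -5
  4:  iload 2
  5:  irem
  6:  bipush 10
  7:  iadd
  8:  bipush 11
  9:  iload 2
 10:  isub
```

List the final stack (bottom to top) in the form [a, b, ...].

[9, 15]

bipush -4 : -4
istore 2  : (empty)
bipush -5 : -5
iload 2   : -5 -4
irem      : -1
bipush 10 : -1 10
iadd      : 9
bipush 11 : 9 11
iload 2   : 9 11 -4
isub      : 9 15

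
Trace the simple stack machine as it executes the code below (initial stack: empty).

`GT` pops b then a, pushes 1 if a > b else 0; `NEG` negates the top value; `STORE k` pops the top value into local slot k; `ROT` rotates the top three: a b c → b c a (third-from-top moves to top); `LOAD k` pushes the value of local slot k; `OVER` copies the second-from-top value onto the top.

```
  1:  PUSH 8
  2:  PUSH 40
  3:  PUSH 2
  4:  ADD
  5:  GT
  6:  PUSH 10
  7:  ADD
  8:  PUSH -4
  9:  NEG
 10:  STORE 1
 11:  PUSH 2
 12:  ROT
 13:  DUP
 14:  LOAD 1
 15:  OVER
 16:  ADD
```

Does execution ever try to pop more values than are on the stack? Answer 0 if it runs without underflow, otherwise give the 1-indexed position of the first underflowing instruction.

12

PUSH 8  → [8]
PUSH 40 → [8, 40]
PUSH 2  → [8, 40, 2]
ADD     → [8, 42]
GT      → [0]
PUSH 10 → [0, 10]
ADD     → [10]
PUSH -4 → [10, -4]
NEG     → [10, 4]
STORE 1 → [10]
PUSH 2  → [10, 2]
ROT  — needs 3 operands, stack has 2 → underflow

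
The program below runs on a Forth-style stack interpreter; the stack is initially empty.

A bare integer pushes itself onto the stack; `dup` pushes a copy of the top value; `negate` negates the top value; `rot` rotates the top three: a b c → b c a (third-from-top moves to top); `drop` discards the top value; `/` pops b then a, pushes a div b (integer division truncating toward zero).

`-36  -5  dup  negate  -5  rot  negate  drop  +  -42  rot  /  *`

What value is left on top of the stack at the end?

0

-36    -> -36
-5     -> -36 -5
dup    -> -36 -5 -5
negate -> -36 -5 5
-5     -> -36 -5 5 -5
rot    -> -36 5 -5 -5
negate -> -36 5 -5 5
drop   -> -36 5 -5
+      -> -36 0
-42    -> -36 0 -42
rot    -> 0 -42 -36
/      -> 0 1
*      -> 0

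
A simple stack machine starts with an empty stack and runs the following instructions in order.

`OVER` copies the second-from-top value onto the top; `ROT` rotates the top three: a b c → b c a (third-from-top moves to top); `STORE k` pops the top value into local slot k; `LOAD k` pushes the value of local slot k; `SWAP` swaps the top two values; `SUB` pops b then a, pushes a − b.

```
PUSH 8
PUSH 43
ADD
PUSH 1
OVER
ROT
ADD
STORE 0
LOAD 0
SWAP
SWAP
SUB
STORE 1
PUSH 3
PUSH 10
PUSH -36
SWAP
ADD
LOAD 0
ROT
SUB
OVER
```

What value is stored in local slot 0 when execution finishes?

102

PUSH 8   : [8]
PUSH 43  : [8, 43]
ADD      : [51]
PUSH 1   : [51, 1]
OVER     : [51, 1, 51]
ROT      : [1, 51, 51]
ADD      : [1, 102]
STORE 0  : [1]
LOAD 0   : [1, 102]
SWAP     : [102, 1]
SWAP     : [1, 102]
SUB      : [-101]
STORE 1  : []
PUSH 3   : [3]
PUSH 10  : [3, 10]
PUSH -36 : [3, 10, -36]
SWAP     : [3, -36, 10]
ADD      : [3, -26]
LOAD 0   : [3, -26, 102]
ROT      : [-26, 102, 3]
SUB      : [-26, 99]
OVER     : [-26, 99, -26]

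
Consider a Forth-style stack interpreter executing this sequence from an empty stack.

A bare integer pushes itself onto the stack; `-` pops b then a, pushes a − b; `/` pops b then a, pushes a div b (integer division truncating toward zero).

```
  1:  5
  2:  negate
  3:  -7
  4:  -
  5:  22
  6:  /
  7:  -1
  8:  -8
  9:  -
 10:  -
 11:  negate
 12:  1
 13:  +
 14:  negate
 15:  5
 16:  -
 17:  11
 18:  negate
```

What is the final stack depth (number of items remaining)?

2

5      -> 5
negate -> -5
-7     -> -5 -7
-      -> 2
22     -> 2 22
/      -> 0
-1     -> 0 -1
-8     -> 0 -1 -8
-      -> 0 7
-      -> -7
negate -> 7
1      -> 7 1
+      -> 8
negate -> -8
5      -> -8 5
-      -> -13
11     -> -13 11
negate -> -13 -11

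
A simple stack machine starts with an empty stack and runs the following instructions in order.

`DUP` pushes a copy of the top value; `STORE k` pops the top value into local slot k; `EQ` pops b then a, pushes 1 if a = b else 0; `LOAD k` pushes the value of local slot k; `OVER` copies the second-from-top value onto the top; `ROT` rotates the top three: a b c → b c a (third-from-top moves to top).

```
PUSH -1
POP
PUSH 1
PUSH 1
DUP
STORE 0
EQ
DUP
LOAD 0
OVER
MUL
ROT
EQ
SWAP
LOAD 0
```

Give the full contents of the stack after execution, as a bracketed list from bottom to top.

[1, 1, 1]

PUSH -1 -> -1
POP     -> (empty)
PUSH 1  -> 1
PUSH 1  -> 1 1
DUP     -> 1 1 1
STORE 0 -> 1 1
EQ      -> 1
DUP     -> 1 1
LOAD 0  -> 1 1 1
OVER    -> 1 1 1 1
MUL     -> 1 1 1
ROT     -> 1 1 1
EQ      -> 1 1
SWAP    -> 1 1
LOAD 0  -> 1 1 1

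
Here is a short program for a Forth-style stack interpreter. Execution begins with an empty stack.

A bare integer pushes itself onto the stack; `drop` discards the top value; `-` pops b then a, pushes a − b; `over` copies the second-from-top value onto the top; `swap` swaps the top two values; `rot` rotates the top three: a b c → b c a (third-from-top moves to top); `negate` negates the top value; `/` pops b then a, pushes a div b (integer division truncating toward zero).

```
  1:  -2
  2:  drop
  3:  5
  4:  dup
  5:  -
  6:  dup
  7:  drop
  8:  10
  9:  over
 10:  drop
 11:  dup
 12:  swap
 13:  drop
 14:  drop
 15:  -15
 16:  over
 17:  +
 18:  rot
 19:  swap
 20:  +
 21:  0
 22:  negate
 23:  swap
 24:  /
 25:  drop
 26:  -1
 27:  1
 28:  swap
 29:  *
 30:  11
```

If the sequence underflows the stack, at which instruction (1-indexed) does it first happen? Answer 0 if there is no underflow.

18

-2    [-2]
drop  []
5     [5]
dup   [5, 5]
-     [0]
dup   [0, 0]
drop  [0]
10    [0, 10]
over  [0, 10, 0]
drop  [0, 10]
dup   [0, 10, 10]
swap  [0, 10, 10]
drop  [0, 10]
drop  [0]
-15   [0, -15]
over  [0, -15, 0]
+     [0, -15]
rot  — needs 3 operands, stack has 2 → underflow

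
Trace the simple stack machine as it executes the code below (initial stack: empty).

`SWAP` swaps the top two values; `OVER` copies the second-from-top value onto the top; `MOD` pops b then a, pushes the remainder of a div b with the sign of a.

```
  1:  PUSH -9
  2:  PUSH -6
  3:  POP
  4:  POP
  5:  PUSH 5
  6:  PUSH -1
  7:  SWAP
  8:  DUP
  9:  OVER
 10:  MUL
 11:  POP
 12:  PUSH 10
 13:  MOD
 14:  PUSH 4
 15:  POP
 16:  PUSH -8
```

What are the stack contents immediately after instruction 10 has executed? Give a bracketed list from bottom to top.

PUSH -9 → -9
PUSH -6 → -9 -6
POP     → -9
POP     → (empty)
PUSH 5  → 5
PUSH -1 → 5 -1
SWAP    → -1 5
DUP     → -1 5 5
OVER    → -1 5 5 5
MUL     → -1 5 25

[-1, 5, 25]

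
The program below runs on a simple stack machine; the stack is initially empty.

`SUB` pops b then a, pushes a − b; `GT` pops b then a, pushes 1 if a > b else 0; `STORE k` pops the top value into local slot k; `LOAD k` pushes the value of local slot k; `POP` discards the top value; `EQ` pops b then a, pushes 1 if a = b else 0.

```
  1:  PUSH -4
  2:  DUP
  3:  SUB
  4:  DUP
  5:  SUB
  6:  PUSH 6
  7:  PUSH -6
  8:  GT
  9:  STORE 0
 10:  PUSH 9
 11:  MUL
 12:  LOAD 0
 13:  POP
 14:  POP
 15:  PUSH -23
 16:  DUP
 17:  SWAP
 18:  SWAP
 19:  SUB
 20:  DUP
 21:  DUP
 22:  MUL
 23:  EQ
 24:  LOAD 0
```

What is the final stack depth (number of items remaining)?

PUSH -4   [-4]
DUP       [-4, -4]
SUB       [0]
DUP       [0, 0]
SUB       [0]
PUSH 6    [0, 6]
PUSH -6   [0, 6, -6]
GT        [0, 1]
STORE 0   [0]
PUSH 9    [0, 9]
MUL       [0]
LOAD 0    [0, 1]
POP       [0]
POP       []
PUSH -23  [-23]
DUP       [-23, -23]
SWAP      [-23, -23]
SWAP      [-23, -23]
SUB       [0]
DUP       [0, 0]
DUP       [0, 0, 0]
MUL       [0, 0]
EQ        [1]
LOAD 0    [1, 1]

2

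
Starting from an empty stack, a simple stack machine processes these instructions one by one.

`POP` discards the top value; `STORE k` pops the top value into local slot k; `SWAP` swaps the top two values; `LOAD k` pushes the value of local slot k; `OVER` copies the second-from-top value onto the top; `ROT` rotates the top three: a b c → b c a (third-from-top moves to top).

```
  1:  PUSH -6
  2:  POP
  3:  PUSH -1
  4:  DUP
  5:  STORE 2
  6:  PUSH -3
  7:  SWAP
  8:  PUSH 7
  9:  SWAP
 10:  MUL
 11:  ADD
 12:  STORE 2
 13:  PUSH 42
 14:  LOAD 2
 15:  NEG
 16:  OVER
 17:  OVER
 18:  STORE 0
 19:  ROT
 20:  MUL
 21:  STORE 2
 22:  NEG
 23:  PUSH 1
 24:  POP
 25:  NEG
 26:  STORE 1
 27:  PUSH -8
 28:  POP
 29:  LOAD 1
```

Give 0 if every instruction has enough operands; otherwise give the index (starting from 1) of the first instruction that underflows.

0

PUSH -6 → -6
POP     → (empty)
PUSH -1 → -1
DUP     → -1 -1
STORE 2 → -1
PUSH -3 → -1 -3
SWAP    → -3 -1
PUSH 7  → -3 -1 7
SWAP    → -3 7 -1
MUL     → -3 -7
ADD     → -10
STORE 2 → (empty)
PUSH 42 → 42
LOAD 2  → 42 -10
NEG     → 42 10
OVER    → 42 10 42
OVER    → 42 10 42 10
STORE 0 → 42 10 42
ROT     → 10 42 42
MUL     → 10 1764
STORE 2 → 10
NEG     → -10
PUSH 1  → -10 1
POP     → -10
NEG     → 10
STORE 1 → (empty)
PUSH -8 → -8
POP     → (empty)
LOAD 1  → 10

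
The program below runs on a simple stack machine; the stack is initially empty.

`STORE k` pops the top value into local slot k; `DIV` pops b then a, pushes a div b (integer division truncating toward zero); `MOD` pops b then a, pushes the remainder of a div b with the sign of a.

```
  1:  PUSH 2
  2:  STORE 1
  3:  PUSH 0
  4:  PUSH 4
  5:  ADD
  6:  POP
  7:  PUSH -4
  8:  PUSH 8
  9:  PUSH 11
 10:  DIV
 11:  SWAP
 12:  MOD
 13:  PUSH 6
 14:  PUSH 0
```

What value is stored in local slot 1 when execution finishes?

2

PUSH 2   [2]
STORE 1  []
PUSH 0   [0]
PUSH 4   [0, 4]
ADD      [4]
POP      []
PUSH -4  [-4]
PUSH 8   [-4, 8]
PUSH 11  [-4, 8, 11]
DIV      [-4, 0]
SWAP     [0, -4]
MOD      [0]
PUSH 6   [0, 6]
PUSH 0   [0, 6, 0]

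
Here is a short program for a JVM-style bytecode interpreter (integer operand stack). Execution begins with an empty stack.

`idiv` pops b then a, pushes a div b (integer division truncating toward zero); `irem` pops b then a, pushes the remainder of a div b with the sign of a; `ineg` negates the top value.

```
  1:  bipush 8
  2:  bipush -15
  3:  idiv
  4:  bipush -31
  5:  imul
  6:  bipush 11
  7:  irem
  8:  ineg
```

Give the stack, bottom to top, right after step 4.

bipush 8   -> 8
bipush -15 -> 8 -15
idiv       -> 0
bipush -31 -> 0 -31

[0, -31]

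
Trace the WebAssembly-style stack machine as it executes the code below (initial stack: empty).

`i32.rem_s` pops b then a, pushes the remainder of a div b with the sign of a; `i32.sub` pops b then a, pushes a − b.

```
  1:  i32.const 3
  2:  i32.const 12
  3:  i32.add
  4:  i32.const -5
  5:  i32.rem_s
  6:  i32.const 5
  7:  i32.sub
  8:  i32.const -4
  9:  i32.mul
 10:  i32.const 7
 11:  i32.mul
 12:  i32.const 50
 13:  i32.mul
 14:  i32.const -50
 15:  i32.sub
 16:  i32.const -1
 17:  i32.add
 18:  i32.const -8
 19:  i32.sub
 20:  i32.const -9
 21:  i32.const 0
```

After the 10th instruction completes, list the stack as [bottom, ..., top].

[20, 7]

i32.const 3  : 3
i32.const 12 : 3 12
i32.add      : 15
i32.const -5 : 15 -5
i32.rem_s    : 0
i32.const 5  : 0 5
i32.sub      : -5
i32.const -4 : -5 -4
i32.mul      : 20
i32.const 7  : 20 7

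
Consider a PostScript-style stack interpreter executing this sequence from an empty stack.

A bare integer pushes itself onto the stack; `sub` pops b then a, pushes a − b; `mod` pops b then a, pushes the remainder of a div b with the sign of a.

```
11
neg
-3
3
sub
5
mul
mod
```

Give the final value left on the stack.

-11

11   11
neg  -11
-3   -11 -3
3    -11 -3 3
sub  -11 -6
5    -11 -6 5
mul  -11 -30
mod  -11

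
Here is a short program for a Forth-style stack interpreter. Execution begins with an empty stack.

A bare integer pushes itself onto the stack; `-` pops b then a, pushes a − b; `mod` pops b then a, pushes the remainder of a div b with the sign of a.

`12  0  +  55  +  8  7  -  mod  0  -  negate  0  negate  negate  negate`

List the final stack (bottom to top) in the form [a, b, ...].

12     -> [12]
0      -> [12, 0]
+      -> [12]
55     -> [12, 55]
+      -> [67]
8      -> [67, 8]
7      -> [67, 8, 7]
-      -> [67, 1]
mod    -> [0]
0      -> [0, 0]
-      -> [0]
negate -> [0]
0      -> [0, 0]
negate -> [0, 0]
negate -> [0, 0]
negate -> [0, 0]

[0, 0]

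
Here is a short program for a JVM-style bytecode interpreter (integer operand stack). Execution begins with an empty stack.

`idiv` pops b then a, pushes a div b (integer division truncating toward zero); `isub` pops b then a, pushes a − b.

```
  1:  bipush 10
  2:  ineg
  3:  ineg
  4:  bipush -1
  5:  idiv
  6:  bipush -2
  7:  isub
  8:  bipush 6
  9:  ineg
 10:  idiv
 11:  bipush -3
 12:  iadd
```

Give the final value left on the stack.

-2

bipush 10 : 10
ineg      : -10
ineg      : 10
bipush -1 : 10 -1
idiv      : -10
bipush -2 : -10 -2
isub      : -8
bipush 6  : -8 6
ineg      : -8 -6
idiv      : 1
bipush -3 : 1 -3
iadd      : -2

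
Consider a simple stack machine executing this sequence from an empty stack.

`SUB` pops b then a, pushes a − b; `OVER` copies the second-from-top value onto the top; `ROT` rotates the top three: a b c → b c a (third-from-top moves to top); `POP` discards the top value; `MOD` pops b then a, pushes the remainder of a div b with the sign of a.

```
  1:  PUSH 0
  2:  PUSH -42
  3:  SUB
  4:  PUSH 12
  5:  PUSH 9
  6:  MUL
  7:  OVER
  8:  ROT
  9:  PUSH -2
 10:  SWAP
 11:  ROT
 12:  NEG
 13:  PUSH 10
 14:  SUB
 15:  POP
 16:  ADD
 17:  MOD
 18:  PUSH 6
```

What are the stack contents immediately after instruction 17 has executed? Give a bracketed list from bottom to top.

PUSH 0   → [0]
PUSH -42 → [0, -42]
SUB      → [42]
PUSH 12  → [42, 12]
PUSH 9   → [42, 12, 9]
MUL      → [42, 108]
OVER     → [42, 108, 42]
ROT      → [108, 42, 42]
PUSH -2  → [108, 42, 42, -2]
SWAP     → [108, 42, -2, 42]
ROT      → [108, -2, 42, 42]
NEG      → [108, -2, 42, -42]
PUSH 10  → [108, -2, 42, -42, 10]
SUB      → [108, -2, 42, -52]
POP      → [108, -2, 42]
ADD      → [108, 40]
MOD      → [28]

[28]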